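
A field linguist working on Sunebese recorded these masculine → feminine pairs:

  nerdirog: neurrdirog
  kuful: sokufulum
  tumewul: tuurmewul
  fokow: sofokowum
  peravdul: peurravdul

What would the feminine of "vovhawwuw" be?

vourvhawwuw

"vovhawwuw" has 3 vowels. The stems with 3 vowels (nerdirog → neurrdirog, tumewul → tuurmewul, peravdul → peurravdul) insert -ur- after the first vowel.
The other pattern: stems with 2 vowels add so- … -um around the stem.
So vovhawwuw → vourvhawwuw.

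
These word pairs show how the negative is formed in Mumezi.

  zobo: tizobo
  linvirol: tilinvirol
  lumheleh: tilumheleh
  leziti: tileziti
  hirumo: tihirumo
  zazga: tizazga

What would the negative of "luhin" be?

tiluhin

Every pair shown (zobo → tizobo, linvirol → tilinvirol, lumheleh → tilumheleh, …) follows the same rule: add the prefix ti-.
So luhin → tiluhin.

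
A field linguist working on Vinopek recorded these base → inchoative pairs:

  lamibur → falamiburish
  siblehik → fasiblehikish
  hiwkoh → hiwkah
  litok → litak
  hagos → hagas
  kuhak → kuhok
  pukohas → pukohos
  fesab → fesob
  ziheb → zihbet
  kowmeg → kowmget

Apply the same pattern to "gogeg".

siblehik and litok both end in -k yet inflect differently (fasiblehikish, litak), so the final letter is not what conditions the rule; the last vowel is.
"gogeg" has last vowel 'e'. The stems whose last vowel is 'e' (ziheb → zihbet, kowmeg → kowmget) delete the last vowel and add -et.
So gogeg → gogget.

gogget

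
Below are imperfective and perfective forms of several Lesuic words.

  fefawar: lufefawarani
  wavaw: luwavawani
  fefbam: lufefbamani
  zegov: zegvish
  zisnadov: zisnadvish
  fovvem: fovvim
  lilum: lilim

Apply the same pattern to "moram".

fefbam and fovvem both end in -m yet inflect differently (lufefbamani, fovvim), so the final letter is not what conditions the rule; the last vowel is.
"moram" has last vowel 'a'. The stems whose last vowel is 'a' (fefawar → lufefawarani, wavaw → luwavawani, fefbam → lufefbamani) add lu- … -ani around the stem.
The other patterns: stems whose last vowel is 'o' delete the last vowel and add -ish; stems whose last vowel is 'e' or 'u' change the last vowel to 'i'.
So moram → lumoramani.

lumoramani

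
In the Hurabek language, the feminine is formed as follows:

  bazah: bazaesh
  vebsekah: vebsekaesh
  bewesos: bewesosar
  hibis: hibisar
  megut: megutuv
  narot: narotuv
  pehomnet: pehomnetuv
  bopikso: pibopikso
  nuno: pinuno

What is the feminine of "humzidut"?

bewesos and narot both have last vowel 'o' yet inflect differently (bewesosar, narotuv), so the last vowel is not what conditions the rule; the final letter is.
"humzidut" ends in -t. The stems ending in -t (megut → megutuv, narot → narotuv, pehomnet → pehomnetuv) add -uv.
So humzidut → humzidutuv.

humzidutuv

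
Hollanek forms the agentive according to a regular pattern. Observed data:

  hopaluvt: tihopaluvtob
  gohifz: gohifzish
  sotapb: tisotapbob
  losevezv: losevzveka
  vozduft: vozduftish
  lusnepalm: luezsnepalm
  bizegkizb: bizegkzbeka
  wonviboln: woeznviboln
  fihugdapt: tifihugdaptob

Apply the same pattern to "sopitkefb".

sopitkefbish

vozduft and hopaluvt both end in -t yet inflect differently (vozduftish, tihopaluvtob), so the final letter is not what conditions the rule; the second-to-last letter is.
"sopitkefb" has second-to-last letter 'f'. The stems whose second-to-last letter is 'f' (gohifz → gohifzish, vozduft → vozduftish) add -ish.
So sopitkefb → sopitkefbish.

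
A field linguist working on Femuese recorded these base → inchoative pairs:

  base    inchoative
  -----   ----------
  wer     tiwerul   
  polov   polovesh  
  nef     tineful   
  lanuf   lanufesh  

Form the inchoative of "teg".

lanuf and nef both end in -f yet inflect differently (lanufesh, tineful), so the final letter is not what conditions the rule; the number of vowels is.
"teg" has 1 vowel. The stems with 1 vowel (nef → tineful, wer → tiwerul) add ti- … -ul around the stem.
So teg → titegul.

titegul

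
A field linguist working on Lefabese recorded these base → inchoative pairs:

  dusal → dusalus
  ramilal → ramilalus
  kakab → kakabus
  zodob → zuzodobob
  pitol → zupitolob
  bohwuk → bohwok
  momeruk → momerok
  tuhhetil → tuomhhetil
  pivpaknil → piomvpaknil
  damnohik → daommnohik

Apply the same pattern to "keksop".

zukeksopob

kakab and zodob both end in -b yet inflect differently (kakabus, zuzodobob), so the final letter is not what conditions the rule; the last vowel is.
"keksop" has last vowel 'o'. The stems whose last vowel is 'o' (zodob → zuzodobob, pitol → zupitolob) add zu- … -ob around the stem.
So keksop → zukeksopob.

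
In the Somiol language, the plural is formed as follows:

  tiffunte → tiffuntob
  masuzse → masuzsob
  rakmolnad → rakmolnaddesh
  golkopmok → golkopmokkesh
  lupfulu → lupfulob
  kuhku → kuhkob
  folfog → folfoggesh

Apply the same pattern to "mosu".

mosob

golkopmok and masuzse both have 3 vowels yet inflect differently (golkopmokkesh, masuzsob), so the number of vowels is not what conditions the rule; whether the stem ends in a vowel or a consonant is.
"mosu" ends in a vowel. The stems ending in a vowel (masuzse → masuzsob, lupfulu → lupfulob, tiffunte → tiffuntob) drop the final letter and add -ob.
The other pattern: stems ending in a consonant double the final consonant and add -esh.
So mosu → mosob.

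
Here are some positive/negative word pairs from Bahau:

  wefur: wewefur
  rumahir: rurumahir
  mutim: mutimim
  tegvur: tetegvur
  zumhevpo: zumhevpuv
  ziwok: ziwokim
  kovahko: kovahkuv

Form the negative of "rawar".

"rawar" ends in -r. The stems ending in -r (wefur → wewefur, tegvur → tetegvur, rumahir → rurumahir) repeat the first consonant+vowel as a prefix.
So rawar → rarawar.

rarawar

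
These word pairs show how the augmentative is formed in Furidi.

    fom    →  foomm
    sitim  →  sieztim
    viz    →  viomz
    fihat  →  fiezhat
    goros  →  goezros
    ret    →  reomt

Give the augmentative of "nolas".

noezlas

"nolas" has 2 vowels. The stems with 2 vowels (fihat → fiezhat, sitim → sieztim, goros → goezros) insert -ez- after the first vowel.
So nolas → noezlas.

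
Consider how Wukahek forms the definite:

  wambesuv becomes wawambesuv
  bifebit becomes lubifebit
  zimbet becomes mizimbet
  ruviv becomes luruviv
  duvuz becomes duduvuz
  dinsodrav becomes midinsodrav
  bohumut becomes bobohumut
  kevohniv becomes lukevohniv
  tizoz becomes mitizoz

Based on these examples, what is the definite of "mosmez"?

wambesuv and ruviv both end in -v yet inflect differently (wawambesuv, luruviv), so the final letter is not what conditions the rule; the last vowel is.
"mosmez" has last vowel 'e'. The one such stem in the data (zimbet → mizimbet) adds the prefix mi-, so the same rule applies.
The other patterns: stems whose last vowel is 'u' repeat the first consonant+vowel as a prefix; stems whose last vowel is 'i' add the prefix lu-.
So mosmez → mimosmez.

mimosmez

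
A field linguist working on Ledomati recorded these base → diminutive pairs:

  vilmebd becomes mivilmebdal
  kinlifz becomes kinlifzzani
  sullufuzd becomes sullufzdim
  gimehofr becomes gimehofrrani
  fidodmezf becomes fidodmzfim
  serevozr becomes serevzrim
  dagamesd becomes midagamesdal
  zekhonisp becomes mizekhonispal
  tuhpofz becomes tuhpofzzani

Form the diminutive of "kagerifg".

kagerifggani

"kagerifg" has second-to-last letter 'f'. The stems whose second-to-last letter is 'f' (kinlifz → kinlifzzani, gimehofr → gimehofrrani, tuhpofz → tuhpofzzani) double the final consonant and add -ani.
The other patterns: stems whose second-to-last letter is 'z' delete the last vowel and add -im; stems whose second-to-last letter is 'b' or 's' add mi- … -al around the stem.
So kagerifg → kagerifggani.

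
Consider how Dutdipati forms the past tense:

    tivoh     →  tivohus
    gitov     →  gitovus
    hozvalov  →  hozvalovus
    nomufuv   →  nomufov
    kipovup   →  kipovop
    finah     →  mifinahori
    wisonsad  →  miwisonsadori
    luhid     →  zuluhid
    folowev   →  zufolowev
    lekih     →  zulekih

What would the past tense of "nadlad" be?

"nadlad" has last vowel 'a'. The stems whose last vowel is 'a' (finah → mifinahori, wisonsad → miwisonsadori) add mi- … -ori around the stem.
The other patterns: stems whose last vowel is 'o' add -us; stems whose last vowel is 'u' change the last vowel to 'o'; stems whose last vowel is 'e' or 'i' add the prefix zu-.
So nadlad → minadladori.

minadladori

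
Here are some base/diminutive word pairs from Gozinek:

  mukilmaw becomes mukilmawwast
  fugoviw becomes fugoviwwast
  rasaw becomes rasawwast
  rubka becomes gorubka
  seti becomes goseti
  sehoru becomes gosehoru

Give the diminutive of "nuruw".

nuruwwast

mukilmaw and rubka both have last vowel 'a' yet inflect differently (mukilmawwast, gorubka), so the last vowel is not what conditions the rule; whether the stem ends in a vowel or a consonant is.
"nuruw" ends in a consonant. The stems ending in a consonant (mukilmaw → mukilmawwast, fugoviw → fugoviwwast, rasaw → rasawwast) double the final consonant and add -ast.
So nuruw → nuruwwast.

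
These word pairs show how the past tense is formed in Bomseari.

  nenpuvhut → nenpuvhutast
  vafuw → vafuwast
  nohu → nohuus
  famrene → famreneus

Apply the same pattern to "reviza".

nenpuvhut and nohu both have last vowel 'u' yet inflect differently (nenpuvhutast, nohuus), so the last vowel is not what conditions the rule; whether the stem ends in a vowel or a consonant is.
"reviza" ends in a vowel. The stems ending in a vowel (nohu → nohuus, famrene → famreneus) add -us.
The other pattern: stems ending in a consonant add -ast.
So reviza → revizaus.

revizaus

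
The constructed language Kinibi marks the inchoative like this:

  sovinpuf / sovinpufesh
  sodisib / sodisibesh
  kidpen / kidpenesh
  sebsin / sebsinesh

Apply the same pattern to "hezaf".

Every pair shown (sovinpuf → sovinpufesh, sodisib → sodisibesh, kidpen → kidpenesh, …) follows the same rule: add -esh.
So hezaf → hezafesh.

hezafesh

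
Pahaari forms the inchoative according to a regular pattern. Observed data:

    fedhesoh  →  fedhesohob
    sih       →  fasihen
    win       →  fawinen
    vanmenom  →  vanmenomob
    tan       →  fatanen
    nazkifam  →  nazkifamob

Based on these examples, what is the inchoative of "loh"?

falohen

fedhesoh and sih both end in -h yet inflect differently (fedhesohob, fasihen), so the final letter is not what conditions the rule; the number of vowels is.
"loh" has 1 vowel. The stems with 1 vowel (win → fawinen, sih → fasihen, tan → fatanen) add fa- … -en around the stem.
The other pattern: stems with 3 vowels add -ob.
So loh → falohen.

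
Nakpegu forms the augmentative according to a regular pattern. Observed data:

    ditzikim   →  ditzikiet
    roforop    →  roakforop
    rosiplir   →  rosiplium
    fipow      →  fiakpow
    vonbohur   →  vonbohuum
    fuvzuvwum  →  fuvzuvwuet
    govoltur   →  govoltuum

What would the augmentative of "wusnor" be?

fuvzuvwum and vonbohur both have last vowel 'u' yet inflect differently (fuvzuvwuet, vonbohuum), so the last vowel is not what conditions the rule; the final letter is.
"wusnor" ends in -r. The stems ending in -r (vonbohur → vonbohuum, govoltur → govoltuum, rosiplir → rosiplium) drop the final letter and add -um.
So wusnor → wusnoum.

wusnoum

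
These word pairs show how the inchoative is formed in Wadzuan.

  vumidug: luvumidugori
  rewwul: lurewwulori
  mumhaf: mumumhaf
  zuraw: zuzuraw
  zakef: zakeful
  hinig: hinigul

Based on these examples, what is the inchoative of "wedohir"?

wedohirul

mumhaf and zakef both end in -f yet inflect differently (mumumhaf, zakeful), so the final letter is not what conditions the rule; the last vowel is.
"wedohir" has last vowel 'i'. The one such stem in the data (hinig → hinigul) adds -ul, so the same rule applies.
So wedohir → wedohirul.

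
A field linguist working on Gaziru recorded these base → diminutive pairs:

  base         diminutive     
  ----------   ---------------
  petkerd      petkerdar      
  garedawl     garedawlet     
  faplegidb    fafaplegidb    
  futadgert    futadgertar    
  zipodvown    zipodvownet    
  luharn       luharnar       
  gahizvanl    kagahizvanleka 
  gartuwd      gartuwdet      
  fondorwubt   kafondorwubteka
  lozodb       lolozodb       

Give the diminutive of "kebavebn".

gartuwd and petkerd both end in -d yet inflect differently (gartuwdet, petkerdar), so the final letter is not what conditions the rule; the second-to-last letter is.
"kebavebn" has second-to-last letter 'b'. The one such stem in the data (fondorwubt → kafondorwubteka) adds ka- … -eka around the stem, so the same rule applies.
The other patterns: stems whose second-to-last letter is 'w' add -et; stems whose second-to-last letter is 'd' repeat the first consonant+vowel as a prefix; stems whose second-to-last letter is 'r' add -ar.
So kebavebn → kakebavebneka.

kakebavebneka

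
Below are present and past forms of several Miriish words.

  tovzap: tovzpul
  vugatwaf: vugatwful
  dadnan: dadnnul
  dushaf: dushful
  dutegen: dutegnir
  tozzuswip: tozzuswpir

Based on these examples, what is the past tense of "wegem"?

dadnan and dutegen both end in -n yet inflect differently (dadnnul, dutegnir), so the final letter is not what conditions the rule; the last vowel is.
"wegem" has last vowel 'e'. The one such stem in the data (dutegen → dutegnir) deletes the last vowel and adds -ir (as does tozzuswip), so the same rule applies.
The other pattern: stems whose last vowel is 'a' delete the last vowel and add -ul.
So wegem → wegmir.

wegmir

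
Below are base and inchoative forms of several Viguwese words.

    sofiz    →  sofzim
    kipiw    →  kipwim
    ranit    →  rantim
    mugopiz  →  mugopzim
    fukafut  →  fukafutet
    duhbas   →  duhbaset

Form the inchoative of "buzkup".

ranit and fukafut both end in -t yet inflect differently (rantim, fukafutet), so the final letter is not what conditions the rule; the last vowel is.
"buzkup" has last vowel 'u'. The one such stem in the data (fukafut → fukafutet) adds -et, so the same rule applies.
So buzkup → buzkupet.

buzkupet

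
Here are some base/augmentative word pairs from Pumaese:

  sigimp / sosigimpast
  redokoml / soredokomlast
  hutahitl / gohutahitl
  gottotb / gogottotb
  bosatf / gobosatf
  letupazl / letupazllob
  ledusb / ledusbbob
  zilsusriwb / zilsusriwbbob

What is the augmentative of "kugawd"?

"kugawd" has second-to-last letter 'w'. The one such stem in the data (zilsusriwb → zilsusriwbbob) doubles the final consonant and adds -ob (as do letupazl, ledusb), so the same rule applies.
So kugawd → kugawddob.

kugawddob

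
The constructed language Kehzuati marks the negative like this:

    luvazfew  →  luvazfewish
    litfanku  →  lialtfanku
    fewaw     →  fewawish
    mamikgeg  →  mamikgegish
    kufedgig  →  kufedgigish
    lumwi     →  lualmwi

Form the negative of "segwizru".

kufedgig and lumwi both have last vowel 'i' yet inflect differently (kufedgigish, lualmwi), so the last vowel is not what conditions the rule; whether the stem ends in a vowel or a consonant is.
"segwizru" ends in a vowel. The stems ending in a vowel (litfanku → lialtfanku, lumwi → lualmwi) insert -al- after the first vowel.
So segwizru → sealgwizru.

sealgwizru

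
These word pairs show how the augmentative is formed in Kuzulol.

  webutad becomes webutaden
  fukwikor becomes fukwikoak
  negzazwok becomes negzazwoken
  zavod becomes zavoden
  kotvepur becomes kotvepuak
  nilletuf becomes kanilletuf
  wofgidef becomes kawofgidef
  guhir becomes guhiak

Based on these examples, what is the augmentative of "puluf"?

kapuluf

nilletuf and kotvepur both have last vowel 'u' yet inflect differently (kanilletuf, kotvepuak), so the last vowel is not what conditions the rule; the final letter is.
"puluf" ends in -f. The stems ending in -f (wofgidef → kawofgidef, nilletuf → kanilletuf) add the prefix ka-.
The other patterns: stems ending in -r drop the final letter and add -ak; stems ending in -d or -k add -en.
So puluf → kapuluf.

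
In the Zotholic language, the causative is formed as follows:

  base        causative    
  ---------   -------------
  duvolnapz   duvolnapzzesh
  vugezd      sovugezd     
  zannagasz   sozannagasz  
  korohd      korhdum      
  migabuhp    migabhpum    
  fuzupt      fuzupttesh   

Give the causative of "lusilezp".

solusilezp

"lusilezp" has second-to-last letter 'z'. The one such stem in the data (vugezd → sovugezd) adds the prefix so-, so the same rule applies.
The other patterns: stems whose second-to-last letter is 'h' delete the last vowel and add -um; stems whose second-to-last letter is 'p' double the final consonant and add -esh.
So lusilezp → solusilezp.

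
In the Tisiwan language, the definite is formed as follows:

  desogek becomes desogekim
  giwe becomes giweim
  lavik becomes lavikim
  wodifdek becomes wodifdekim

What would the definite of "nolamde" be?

Every pair shown (desogek → desogekim, giwe → giweim, lavik → lavikim, …) follows the same rule: add -im.
So nolamde → nolamdeim.

nolamdeim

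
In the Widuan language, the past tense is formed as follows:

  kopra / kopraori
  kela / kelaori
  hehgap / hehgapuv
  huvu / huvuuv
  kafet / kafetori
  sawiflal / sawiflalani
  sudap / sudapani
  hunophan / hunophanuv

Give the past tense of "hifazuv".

hifazuvuv

hehgap and sudap both end in -p yet inflect differently (hehgapuv, sudapani), so the final letter is not what conditions the rule; the first letter is.
"hifazuv" begins with h-. The stems beginning with h- (hehgap → hehgapuv, huvu → huvuuv, hunophan → hunophanuv) add -uv.
So hifazuv → hifazuvuv.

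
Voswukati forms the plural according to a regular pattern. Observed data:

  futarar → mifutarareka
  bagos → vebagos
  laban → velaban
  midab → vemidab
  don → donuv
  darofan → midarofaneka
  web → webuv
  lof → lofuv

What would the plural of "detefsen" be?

"detefsen" has 3 vowels. The stems with 3 vowels (darofan → midarofaneka, futarar → mifutarareka) add mi- … -eka around the stem.
The other patterns: stems with 1 vowel add -uv; stems with 2 vowels add the prefix ve-.
So detefsen → midetefseneka.

midetefseneka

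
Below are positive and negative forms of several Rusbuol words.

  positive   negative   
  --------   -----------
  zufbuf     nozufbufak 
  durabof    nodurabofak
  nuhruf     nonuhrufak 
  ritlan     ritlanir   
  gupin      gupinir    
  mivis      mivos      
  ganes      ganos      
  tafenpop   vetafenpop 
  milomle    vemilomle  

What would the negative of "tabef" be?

gupin and mivis both have last vowel 'i' yet inflect differently (gupinir, mivos), so the last vowel is not what conditions the rule; the final letter is.
"tabef" ends in -f. The stems ending in -f (zufbuf → nozufbufak, durabof → nodurabofak, nuhruf → nonuhrufak) add no- … -ak around the stem.
The other patterns: stems ending in -n add -ir; stems ending in -s change the last vowel to 'o'; stems ending in -e or -p add the prefix ve-.
So tabef → notabefak.

notabefak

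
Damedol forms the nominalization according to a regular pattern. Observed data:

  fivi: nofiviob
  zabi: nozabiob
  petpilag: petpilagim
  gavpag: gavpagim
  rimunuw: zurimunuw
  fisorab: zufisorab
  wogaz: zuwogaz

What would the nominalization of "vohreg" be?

petpilag and fisorab both have last vowel 'a' yet inflect differently (petpilagim, zufisorab), so the last vowel is not what conditions the rule; the final letter is.
"vohreg" ends in -g. The stems ending in -g (petpilag → petpilagim, gavpag → gavpagim) add -im.
So vohreg → vohregim.

vohregim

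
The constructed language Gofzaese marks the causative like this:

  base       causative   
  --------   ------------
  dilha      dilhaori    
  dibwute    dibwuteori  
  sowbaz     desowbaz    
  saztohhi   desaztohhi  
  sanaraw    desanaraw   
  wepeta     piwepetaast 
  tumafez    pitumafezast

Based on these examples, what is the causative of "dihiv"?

dihivori

dilha and wepeta both end in -a yet inflect differently (dilhaori, piwepetaast), so the final letter is not what conditions the rule; the first letter is.
"dihiv" begins with d-. The stems beginning with d- (dilha → dilhaori, dibwute → dibwuteori) add -ori.
So dihiv → dihivori.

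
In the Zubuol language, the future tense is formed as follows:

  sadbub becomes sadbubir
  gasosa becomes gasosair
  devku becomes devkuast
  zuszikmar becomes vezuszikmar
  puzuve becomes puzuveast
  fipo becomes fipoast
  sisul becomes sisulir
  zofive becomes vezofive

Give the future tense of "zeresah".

vezeresah

zofive and puzuve both end in -e yet inflect differently (vezofive, puzuveast), so the final letter is not what conditions the rule; the first letter is.
"zeresah" begins with z-. The stems beginning with z- (zuszikmar → vezuszikmar, zofive → vezofive) add the prefix ve-.
The other patterns: stems beginning with g- or s- add -ir; stems beginning with d-, f- or p- add -ast.
So zeresah → vezeresah.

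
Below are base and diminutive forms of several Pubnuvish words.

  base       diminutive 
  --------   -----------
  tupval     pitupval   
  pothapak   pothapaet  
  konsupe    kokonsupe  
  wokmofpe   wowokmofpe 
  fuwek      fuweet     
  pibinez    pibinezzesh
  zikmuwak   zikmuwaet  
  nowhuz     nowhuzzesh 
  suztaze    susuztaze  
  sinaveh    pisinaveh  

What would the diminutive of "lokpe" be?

lolokpe

tupval and zikmuwak both have last vowel 'a' yet inflect differently (pitupval, zikmuwaet), so the last vowel is not what conditions the rule; the final letter is.
"lokpe" ends in -e. The stems ending in -e (suztaze → susuztaze, konsupe → kokonsupe, wokmofpe → wowokmofpe) repeat the first consonant+vowel as a prefix.
So lokpe → lolokpe.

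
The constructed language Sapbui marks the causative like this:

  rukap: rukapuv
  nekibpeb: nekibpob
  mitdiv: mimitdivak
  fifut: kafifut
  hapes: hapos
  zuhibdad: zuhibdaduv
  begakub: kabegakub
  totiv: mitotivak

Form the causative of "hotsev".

nekibpeb and begakub both end in -b yet inflect differently (nekibpob, kabegakub), so the final letter is not what conditions the rule; the last vowel is.
"hotsev" has last vowel 'e'. The stems whose last vowel is 'e' (nekibpeb → nekibpob, hapes → hapos) change the last vowel to 'o'.
The other patterns: stems whose last vowel is 'a' add -uv; stems whose last vowel is 'u' add the prefix ka-; stems whose last vowel is 'i' add mi- … -ak around the stem.
So hotsev → hotsov.

hotsov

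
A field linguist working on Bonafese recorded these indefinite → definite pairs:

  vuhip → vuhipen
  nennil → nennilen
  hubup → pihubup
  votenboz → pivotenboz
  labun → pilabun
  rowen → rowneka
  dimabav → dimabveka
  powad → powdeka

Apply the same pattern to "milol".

vuhip and hubup both end in -p yet inflect differently (vuhipen, pihubup), so the final letter is not what conditions the rule; the last vowel is.
"milol" has last vowel 'o'. The one such stem in the data (votenboz → pivotenboz) adds the prefix pi-, so the same rule applies.
So milol → pimilol.

pimilol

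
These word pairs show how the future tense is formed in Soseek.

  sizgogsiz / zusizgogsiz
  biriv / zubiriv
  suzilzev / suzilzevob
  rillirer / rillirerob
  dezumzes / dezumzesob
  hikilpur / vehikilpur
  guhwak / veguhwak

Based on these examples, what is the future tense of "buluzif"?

zubuluzif

biriv and suzilzev both end in -v yet inflect differently (zubiriv, suzilzevob), so the final letter is not what conditions the rule; the last vowel is.
"buluzif" has last vowel 'i'. The stems whose last vowel is 'i' (sizgogsiz → zusizgogsiz, biriv → zubiriv) add the prefix zu-.
So buluzif → zubuluzif.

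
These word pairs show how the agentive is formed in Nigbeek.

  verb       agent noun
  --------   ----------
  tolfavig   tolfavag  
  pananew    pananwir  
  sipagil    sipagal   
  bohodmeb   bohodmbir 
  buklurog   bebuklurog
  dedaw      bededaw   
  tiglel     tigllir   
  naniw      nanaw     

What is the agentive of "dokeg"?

dokgir

pananew and naniw both end in -w yet inflect differently (pananwir, nanaw), so the final letter is not what conditions the rule; the last vowel is.
"dokeg" has last vowel 'e'. The stems whose last vowel is 'e' (pananew → pananwir, tiglel → tigllir, bohodmeb → bohodmbir) delete the last vowel and add -ir.
So dokeg → dokgir.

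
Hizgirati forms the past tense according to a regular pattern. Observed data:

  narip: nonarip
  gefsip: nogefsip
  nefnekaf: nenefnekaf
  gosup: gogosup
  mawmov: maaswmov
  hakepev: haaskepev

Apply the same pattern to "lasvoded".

"lasvoded" has last vowel 'e'. The one such stem in the data (hakepev → haaskepev) inserts -as- after the first vowel (as does mawmov), so the same rule applies.
So lasvoded → laassvoded.

laassvoded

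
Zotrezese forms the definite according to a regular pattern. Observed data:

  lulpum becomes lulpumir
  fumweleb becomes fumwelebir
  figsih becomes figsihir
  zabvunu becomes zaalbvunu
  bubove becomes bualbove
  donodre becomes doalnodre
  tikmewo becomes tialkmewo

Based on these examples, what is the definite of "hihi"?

"hihi" ends in a vowel. The stems ending in a vowel (zabvunu → zaalbvunu, bubove → bualbove, donodre → doalnodre) insert -al- after the first vowel.
The other pattern: stems ending in a consonant add -ir.
So hihi → hialhi.

hialhi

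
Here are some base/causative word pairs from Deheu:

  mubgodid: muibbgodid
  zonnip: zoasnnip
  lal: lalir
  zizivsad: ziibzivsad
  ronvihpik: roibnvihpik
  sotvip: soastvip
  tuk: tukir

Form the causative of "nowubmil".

tuk and ronvihpik both end in -k yet inflect differently (tukir, roibnvihpik), so the final letter is not what conditions the rule; the number of vowels is.
"nowubmil" has 3 vowels. The stems with 3 vowels (zizivsad → ziibzivsad, mubgodid → muibbgodid, ronvihpik → roibnvihpik) insert -ib- after the first vowel.
So nowubmil → noibwubmil.

noibwubmil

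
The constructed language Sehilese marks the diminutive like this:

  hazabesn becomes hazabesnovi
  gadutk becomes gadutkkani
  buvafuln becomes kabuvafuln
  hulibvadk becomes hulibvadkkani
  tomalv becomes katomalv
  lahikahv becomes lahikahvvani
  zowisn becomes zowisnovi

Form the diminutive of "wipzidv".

buvafuln and zowisn both end in -n yet inflect differently (kabuvafuln, zowisnovi), so the final letter is not what conditions the rule; the second-to-last letter is.
"wipzidv" has second-to-last letter 'd'. The one such stem in the data (hulibvadk → hulibvadkkani) doubles the final consonant and adds -ani (as do lahikahv, gadutk), so the same rule applies.
The other patterns: stems whose second-to-last letter is 'l' add the prefix ka-; stems whose second-to-last letter is 's' add -ovi.
So wipzidv → wipzidvvani.

wipzidvvani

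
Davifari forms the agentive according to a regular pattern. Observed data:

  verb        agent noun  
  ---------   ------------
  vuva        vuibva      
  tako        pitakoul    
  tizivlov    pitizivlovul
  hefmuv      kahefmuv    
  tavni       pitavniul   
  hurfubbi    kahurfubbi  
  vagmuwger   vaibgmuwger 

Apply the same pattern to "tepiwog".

pitepiwogul

tizivlov and hefmuv both end in -v yet inflect differently (pitizivlovul, kahefmuv), so the final letter is not what conditions the rule; the first letter is.
"tepiwog" begins with t-. The stems beginning with t- (tizivlov → pitizivlovul, tako → pitakoul, tavni → pitavniul) add pi- … -ul around the stem.
So tepiwog → pitepiwogul.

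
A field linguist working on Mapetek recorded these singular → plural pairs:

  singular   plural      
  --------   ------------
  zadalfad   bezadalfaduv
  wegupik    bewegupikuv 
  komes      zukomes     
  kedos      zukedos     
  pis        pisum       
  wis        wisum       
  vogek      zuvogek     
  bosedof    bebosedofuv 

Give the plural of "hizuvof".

behizuvofuv

"hizuvof" has 3 vowels. The stems with 3 vowels (wegupik → bewegupikuv, zadalfad → bezadalfaduv, bosedof → bebosedofuv) add be- … -uv around the stem.
The other patterns: stems with 1 vowel add -um; stems with 2 vowels add the prefix zu-.
So hizuvof → behizuvofuv.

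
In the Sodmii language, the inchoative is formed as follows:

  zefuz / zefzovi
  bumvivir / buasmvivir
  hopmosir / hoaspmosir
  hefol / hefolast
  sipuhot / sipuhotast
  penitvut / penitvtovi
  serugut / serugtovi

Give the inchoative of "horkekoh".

"horkekoh" has last vowel 'o'. The stems whose last vowel is 'o' (sipuhot → sipuhotast, hefol → hefolast) add -ast.
The other patterns: stems whose last vowel is 'u' delete the last vowel and add -ovi; stems whose last vowel is 'i' insert -as- after the first vowel.
So horkekoh → horkekohast.

horkekohast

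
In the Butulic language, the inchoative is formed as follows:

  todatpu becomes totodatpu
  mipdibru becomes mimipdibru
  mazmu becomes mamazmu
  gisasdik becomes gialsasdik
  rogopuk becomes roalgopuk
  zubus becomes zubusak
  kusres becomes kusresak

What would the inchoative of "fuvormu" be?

fufuvormu

"fuvormu" ends in -u. The stems ending in -u (todatpu → totodatpu, mipdibru → mimipdibru, mazmu → mamazmu) repeat the first consonant+vowel as a prefix.
The other patterns: stems ending in -k insert -al- after the first vowel; stems ending in -s add -ak.
So fuvormu → fufuvormu.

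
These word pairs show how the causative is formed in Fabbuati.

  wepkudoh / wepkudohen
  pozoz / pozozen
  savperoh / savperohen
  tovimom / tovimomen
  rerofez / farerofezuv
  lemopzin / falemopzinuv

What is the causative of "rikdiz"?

farikdizuv

pozoz and rerofez both end in -z yet inflect differently (pozozen, farerofezuv), so the final letter is not what conditions the rule; the last vowel is.
"rikdiz" has last vowel 'i'. The one such stem in the data (lemopzin → falemopzinuv) adds fa- … -uv around the stem, so the same rule applies.
The other pattern: stems whose last vowel is 'o' add -en.
So rikdiz → farikdizuv.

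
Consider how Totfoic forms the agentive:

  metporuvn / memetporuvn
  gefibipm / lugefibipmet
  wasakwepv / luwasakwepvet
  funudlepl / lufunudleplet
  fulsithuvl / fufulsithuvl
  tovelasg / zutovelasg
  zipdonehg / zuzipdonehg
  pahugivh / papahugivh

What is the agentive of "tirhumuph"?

fulsithuvl and funudlepl both end in -l yet inflect differently (fufulsithuvl, lufunudleplet), so the final letter is not what conditions the rule; the second-to-last letter is.
"tirhumuph" has second-to-last letter 'p'. The stems whose second-to-last letter is 'p' (gefibipm → lugefibipmet, funudlepl → lufunudleplet, wasakwepv → luwasakwepvet) add lu- … -et around the stem.
So tirhumuph → lutirhumuphet.

lutirhumuphet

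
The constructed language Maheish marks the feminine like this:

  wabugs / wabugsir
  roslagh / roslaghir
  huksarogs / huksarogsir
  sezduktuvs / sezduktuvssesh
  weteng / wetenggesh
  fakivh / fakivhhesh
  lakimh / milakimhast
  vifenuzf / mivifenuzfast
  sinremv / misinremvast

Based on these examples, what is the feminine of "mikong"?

mikonggesh

wabugs and sezduktuvs both end in -s yet inflect differently (wabugsir, sezduktuvssesh), so the final letter is not what conditions the rule; the second-to-last letter is.
"mikong" has second-to-last letter 'n'. The one such stem in the data (weteng → wetenggesh) doubles the final consonant and adds -esh (as do sezduktuvs, fakivh), so the same rule applies.
So mikong → mikonggesh.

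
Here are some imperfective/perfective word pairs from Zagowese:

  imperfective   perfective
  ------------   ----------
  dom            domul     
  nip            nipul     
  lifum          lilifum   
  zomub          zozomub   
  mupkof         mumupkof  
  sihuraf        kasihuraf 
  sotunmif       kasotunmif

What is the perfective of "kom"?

"kom" has 1 vowel. The stems with 1 vowel (dom → domul, nip → nipul) add -ul.
So kom → komul.

komul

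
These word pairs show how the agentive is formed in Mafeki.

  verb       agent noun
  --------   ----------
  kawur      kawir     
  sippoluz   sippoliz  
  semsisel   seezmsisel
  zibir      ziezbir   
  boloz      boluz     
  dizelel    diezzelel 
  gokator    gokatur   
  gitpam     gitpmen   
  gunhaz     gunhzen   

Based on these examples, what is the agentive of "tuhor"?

gunhaz and boloz both end in -z yet inflect differently (gunhzen, boluz), so the final letter is not what conditions the rule; the last vowel is.
"tuhor" has last vowel 'o'. The stems whose last vowel is 'o' (gokator → gokatur, boloz → boluz) change the last vowel to 'u'.
So tuhor → tuhur.

tuhur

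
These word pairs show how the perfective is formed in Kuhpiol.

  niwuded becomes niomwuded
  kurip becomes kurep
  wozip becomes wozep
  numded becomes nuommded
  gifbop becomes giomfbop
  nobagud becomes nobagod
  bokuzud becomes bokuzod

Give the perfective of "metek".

meomtek

bokuzud and niwuded both end in -d yet inflect differently (bokuzod, niomwuded), so the final letter is not what conditions the rule; the last vowel is.
"metek" has last vowel 'e'. The stems whose last vowel is 'e' (niwuded → niomwuded, numded → nuommded) insert -om- after the first vowel.
So metek → meomtek.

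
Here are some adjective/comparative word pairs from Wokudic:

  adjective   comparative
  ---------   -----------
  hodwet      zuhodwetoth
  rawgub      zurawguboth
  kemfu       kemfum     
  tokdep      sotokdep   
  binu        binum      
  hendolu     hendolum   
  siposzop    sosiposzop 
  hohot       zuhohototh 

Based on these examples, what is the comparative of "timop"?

sotimop

tokdep and hodwet both have last vowel 'e' yet inflect differently (sotokdep, zuhodwetoth), so the last vowel is not what conditions the rule; the final letter is.
"timop" ends in -p. The stems ending in -p (siposzop → sosiposzop, tokdep → sotokdep) add the prefix so-.
The other patterns: stems ending in -u drop the final letter and add -um; stems ending in -b or -t add zu- … -oth around the stem.
So timop → sotimop.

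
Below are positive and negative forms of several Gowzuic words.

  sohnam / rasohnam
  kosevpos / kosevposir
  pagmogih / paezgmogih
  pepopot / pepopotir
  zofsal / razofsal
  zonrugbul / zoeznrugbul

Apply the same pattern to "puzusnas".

zofsal and zonrugbul both end in -l yet inflect differently (razofsal, zoeznrugbul), so the final letter is not what conditions the rule; the last vowel is.
"puzusnas" has last vowel 'a'. The stems whose last vowel is 'a' (sohnam → rasohnam, zofsal → razofsal) add the prefix ra-.
So puzusnas → rapuzusnas.

rapuzusnas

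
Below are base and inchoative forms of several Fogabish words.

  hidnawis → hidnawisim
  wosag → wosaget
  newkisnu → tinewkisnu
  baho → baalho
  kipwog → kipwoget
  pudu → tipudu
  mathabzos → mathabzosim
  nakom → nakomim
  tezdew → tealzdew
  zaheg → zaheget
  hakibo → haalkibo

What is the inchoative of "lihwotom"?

lihwotomim

"lihwotom" ends in -m. The one such stem in the data (nakom → nakomim) adds -im, so the same rule applies.
The other patterns: stems ending in -o or -w insert -al- after the first vowel; stems ending in -g add -et; stems ending in -u add the prefix ti-.
So lihwotom → lihwotomim.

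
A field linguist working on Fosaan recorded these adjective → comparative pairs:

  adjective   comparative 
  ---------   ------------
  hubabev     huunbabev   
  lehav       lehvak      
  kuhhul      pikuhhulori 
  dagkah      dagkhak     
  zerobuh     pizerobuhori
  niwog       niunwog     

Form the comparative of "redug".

zerobuh and dagkah both end in -h yet inflect differently (pizerobuhori, dagkhak), so the final letter is not what conditions the rule; the last vowel is.
"redug" has last vowel 'u'. The stems whose last vowel is 'u' (zerobuh → pizerobuhori, kuhhul → pikuhhulori) add pi- … -ori around the stem.
So redug → piredugori.

piredugori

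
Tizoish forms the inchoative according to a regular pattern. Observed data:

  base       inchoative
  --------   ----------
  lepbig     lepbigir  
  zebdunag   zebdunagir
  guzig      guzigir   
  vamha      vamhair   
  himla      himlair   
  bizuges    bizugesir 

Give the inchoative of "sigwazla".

Every pair shown (lepbig → lepbigir, zebdunag → zebdunagir, guzig → guzigir, …) follows the same rule: add -ir.
So sigwazla → sigwazlair.

sigwazlair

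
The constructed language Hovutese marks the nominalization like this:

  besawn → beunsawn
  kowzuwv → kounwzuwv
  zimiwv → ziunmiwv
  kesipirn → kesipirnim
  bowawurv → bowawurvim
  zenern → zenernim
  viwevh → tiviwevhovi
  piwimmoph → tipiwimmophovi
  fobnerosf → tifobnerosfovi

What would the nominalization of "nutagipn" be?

besawn and kesipirn both end in -n yet inflect differently (beunsawn, kesipirnim), so the final letter is not what conditions the rule; the second-to-last letter is.
"nutagipn" has second-to-last letter 'p'. The one such stem in the data (piwimmoph → tipiwimmophovi) adds ti- … -ovi around the stem, so the same rule applies.
The other patterns: stems whose second-to-last letter is 'w' insert -un- after the first vowel; stems whose second-to-last letter is 'r' add -im.
So nutagipn → tinutagipnovi.

tinutagipnovi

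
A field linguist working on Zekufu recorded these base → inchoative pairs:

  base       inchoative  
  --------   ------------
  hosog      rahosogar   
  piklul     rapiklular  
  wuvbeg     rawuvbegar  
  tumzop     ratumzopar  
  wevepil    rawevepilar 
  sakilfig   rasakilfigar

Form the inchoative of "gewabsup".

Every pair shown (hosog → rahosogar, piklul → rapiklular, wuvbeg → rawuvbegar, …) follows the same rule: add ra- … -ar around the stem.
So gewabsup → ragewabsupar.

ragewabsupar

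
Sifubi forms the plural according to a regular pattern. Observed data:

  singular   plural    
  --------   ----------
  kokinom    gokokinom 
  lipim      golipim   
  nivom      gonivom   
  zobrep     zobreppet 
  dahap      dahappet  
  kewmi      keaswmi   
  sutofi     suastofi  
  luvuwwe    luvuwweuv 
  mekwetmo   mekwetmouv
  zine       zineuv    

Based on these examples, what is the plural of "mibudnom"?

gomibudnom

"mibudnom" ends in -m. The stems ending in -m (kokinom → gokokinom, lipim → golipim, nivom → gonivom) add the prefix go-.
The other patterns: stems ending in -p double the final consonant and add -et; stems ending in -i insert -as- after the first vowel; stems ending in -e or -o add -uv.
So mibudnom → gomibudnom.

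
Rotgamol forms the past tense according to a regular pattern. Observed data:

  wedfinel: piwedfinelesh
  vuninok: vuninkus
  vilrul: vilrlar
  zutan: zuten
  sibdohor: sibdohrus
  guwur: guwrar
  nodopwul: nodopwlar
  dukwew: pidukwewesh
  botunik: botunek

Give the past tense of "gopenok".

vilrul and wedfinel both end in -l yet inflect differently (vilrlar, piwedfinelesh), so the final letter is not what conditions the rule; the last vowel is.
"gopenok" has last vowel 'o'. The stems whose last vowel is 'o' (vuninok → vuninkus, sibdohor → sibdohrus) delete the last vowel and add -us.
So gopenok → gopenkus.

gopenkus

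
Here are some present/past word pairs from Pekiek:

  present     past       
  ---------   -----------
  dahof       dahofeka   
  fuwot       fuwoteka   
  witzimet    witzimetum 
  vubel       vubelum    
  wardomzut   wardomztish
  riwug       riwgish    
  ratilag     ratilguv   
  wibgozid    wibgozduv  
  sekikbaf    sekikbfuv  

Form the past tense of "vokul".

fuwot and witzimet both end in -t yet inflect differently (fuwoteka, witzimetum), so the final letter is not what conditions the rule; the last vowel is.
"vokul" has last vowel 'u'. The stems whose last vowel is 'u' (wardomzut → wardomztish, riwug → riwgish) delete the last vowel and add -ish.
The other patterns: stems whose last vowel is 'o' add -eka; stems whose last vowel is 'e' add -um; stems whose last vowel is 'a' or 'i' delete the last vowel and add -uv.
So vokul → voklish.

voklish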